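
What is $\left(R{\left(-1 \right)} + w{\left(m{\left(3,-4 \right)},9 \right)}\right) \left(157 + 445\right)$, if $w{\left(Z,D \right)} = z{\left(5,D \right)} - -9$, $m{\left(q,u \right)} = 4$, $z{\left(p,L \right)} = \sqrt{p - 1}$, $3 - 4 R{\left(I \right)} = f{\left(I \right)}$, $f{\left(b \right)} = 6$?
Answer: $\frac{12341}{2} \approx 6170.5$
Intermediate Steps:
$R{\left(I \right)} = - \frac{3}{4}$ ($R{\left(I \right)} = \frac{3}{4} - \frac{3}{2} = - \frac{3}{4}$)
$z{\left(p,L \right)} = \sqrt{-1 + p}$
$w{\left(Z,D \right)} = 11$ ($w{\left(Z,D \right)} = \sqrt{-1 + 5} - -9 = \sqrt{4} + 9 = 2 + 9 = 11$)
$\left(R{\left(-1 \right)} + w{\left(m{\left(3,-4 \right)},9 \right)}\right) \left(157 + 445\right) = \left(- \frac{3}{4} + 11\right) \left(157 + 445\right) = \frac{41}{4} \cdot 602 = \frac{12341}{2}$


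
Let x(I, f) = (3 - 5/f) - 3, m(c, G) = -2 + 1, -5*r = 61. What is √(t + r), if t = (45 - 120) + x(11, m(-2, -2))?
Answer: I*√2055/5 ≈ 9.0664*I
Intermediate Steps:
r = -61/5 (r = -⅕*61 = -61/5 ≈ -12.200)
m(c, G) = -1
x(I, f) = -5/f
t = -70 (t = (45 - 120) - 5/(-1) = -75 - 5*(-1) = -75 + 5 = -70)
√(t + r) = √(-70 - 61/5) = √(-411/5) = I*√2055/5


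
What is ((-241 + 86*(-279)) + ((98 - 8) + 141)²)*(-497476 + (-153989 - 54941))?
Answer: -20574781156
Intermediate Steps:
((-241 + 86*(-279)) + ((98 - 8) + 141)²)*(-497476 + (-153989 - 54941)) = ((-241 - 23994) + (90 + 141)²)*(-497476 - 208930) = (-24235 + 231²)*(-706406) = (-24235 + 53361)*(-706406) = 29126*(-706406) = -20574781156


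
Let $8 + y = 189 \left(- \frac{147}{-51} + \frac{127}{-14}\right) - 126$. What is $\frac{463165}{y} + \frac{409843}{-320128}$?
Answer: $- \frac{5059418004741}{14190313856} \approx -356.54$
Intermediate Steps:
$y = - \frac{44327}{34}$ ($y = -8 + \left(189 \left(- \frac{147}{-51} + \frac{127}{-14}\right) - 126\right) = -8 + \left(189 \left(\left(-147\right) \left(- \frac{1}{51}\right) + 127 \left(- \frac{1}{14}\right)\right) - 126\right) = -8 + \left(189 \left(\frac{49}{17} - \frac{127}{14}\right) - 126\right) = -8 + \left(189 \left(- \frac{1473}{238}\right) - 126\right) = -8 - \frac{44055}{34} = - \frac{44327}{34} \approx -1303.7$)
$\frac{463165}{y} + \frac{409843}{-320128} = \frac{463165}{- \frac{44327}{34}} + \frac{409843}{-320128} = 463165 \left(- \frac{34}{44327}\right) + 409843 \left(- \frac{1}{320128}\right) = - \frac{15747610}{44327} - \frac{409843}{320128} = - \frac{5059418004741}{14190313856}$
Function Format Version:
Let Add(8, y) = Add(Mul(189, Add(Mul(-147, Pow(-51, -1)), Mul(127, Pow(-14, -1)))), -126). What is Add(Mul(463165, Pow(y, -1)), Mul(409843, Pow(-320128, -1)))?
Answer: Rational(-5059418004741, 14190313856) ≈ -356.54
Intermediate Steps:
y = Rational(-44327, 34) (y = Add(-8, Add(Mul(189, Add(Mul(-147, Pow(-51, -1)), Mul(127, Pow(-14, -1)))), -126)) = Add(-8, Add(Mul(189, Add(Mul(-147, Rational(-1, 51)), Mul(127, Rational(-1, 14)))), -126)) = Add(-8, Add(Mul(189, Add(Rational(49, 17), Rational(-127, 14))), -126)) = Add(-8, Add(Mul(189, Rational(-1473, 238)), -126)) = Add(-8, Add(Rational(-39771, 34), -126)) = Add(-8, Rational(-44055, 34)) = Rational(-44327, 34) ≈ -1303.7)
Add(Mul(463165, Pow(y, -1)), Mul(409843, Pow(-320128, -1))) = Add(Mul(463165, Pow(Rational(-44327, 34), -1)), Mul(409843, Pow(-320128, -1))) = Add(Mul(463165, Rational(-34, 44327)), Mul(409843, Rational(-1, 320128))) = Add(Rational(-15747610, 44327), Rational(-409843, 320128)) = Rational(-5059418004741, 14190313856)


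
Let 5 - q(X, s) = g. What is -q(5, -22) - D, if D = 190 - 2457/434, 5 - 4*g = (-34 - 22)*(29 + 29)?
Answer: 77365/124 ≈ 623.91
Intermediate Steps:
g = 3253/4 (g = 5/4 - (-34 - 22)*(29 + 29)/4 = 5/4 - (-14)*58 = 5/4 - ¼*(-3248) = 5/4 + 812 = 3253/4 ≈ 813.25)
q(X, s) = -3233/4 (q(X, s) = 5 - 1*3253/4 = 5 - 3253/4 = -3233/4)
D = 11429/62 (D = 190 - 2457/434 = 190 - 1*351/62 = 190 - 351/62 = 11429/62 ≈ 184.34)
-q(5, -22) - D = -1*(-3233/4) - 1*11429/62 = 3233/4 - 11429/62 = 77365/124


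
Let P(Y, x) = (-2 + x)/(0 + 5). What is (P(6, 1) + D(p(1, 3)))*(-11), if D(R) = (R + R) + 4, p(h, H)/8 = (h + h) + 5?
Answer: -6369/5 ≈ -1273.8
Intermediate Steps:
p(h, H) = 40 + 16*h (p(h, H) = 8*((h + h) + 5) = 8*(2*h + 5) = 8*(5 + 2*h) = 40 + 16*h)
D(R) = 4 + 2*R (D(R) = 2*R + 4 = 4 + 2*R)
P(Y, x) = -2/5 + x/5 (P(Y, x) = (-2 + x)/5 = (-2 + x)*(1/5) = -2/5 + x/5)
(P(6, 1) + D(p(1, 3)))*(-11) = ((-2/5 + (1/5)*1) + (4 + 2*(40 + 16*1)))*(-11) = ((-2/5 + 1/5) + (4 + 2*(40 + 16)))*(-11) = (-1/5 + (4 + 2*56))*(-11) = (-1/5 + (4 + 112))*(-11) = (-1/5 + 116)*(-11) = (579/5)*(-11) = -6369/5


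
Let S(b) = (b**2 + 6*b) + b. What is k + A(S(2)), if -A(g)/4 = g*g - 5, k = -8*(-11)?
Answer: -1188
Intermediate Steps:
S(b) = b**2 + 7*b
k = 88
A(g) = 20 - 4*g**2 (A(g) = -4*(g*g - 5) = -4*(g**2 - 5) = -4*(-5 + g**2) = 20 - 4*g**2)
k + A(S(2)) = 88 + (20 - 4*4*(7 + 2)**2) = 88 + (20 - 4*(2*9)**2) = 88 + (20 - 4*18**2) = 88 + (20 - 4*324) = 88 + (20 - 1296) = 88 - 1276 = -1188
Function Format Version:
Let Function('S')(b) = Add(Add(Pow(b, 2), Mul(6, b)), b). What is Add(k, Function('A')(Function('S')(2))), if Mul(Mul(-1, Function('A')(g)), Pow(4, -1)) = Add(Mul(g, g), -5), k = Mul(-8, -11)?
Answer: -1188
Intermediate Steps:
Function('S')(b) = Add(Pow(b, 2), Mul(7, b))
k = 88
Function('A')(g) = Add(20, Mul(-4, Pow(g, 2))) (Function('A')(g) = Mul(-4, Add(Mul(g, g), -5)) = Mul(-4, Add(Pow(g, 2), -5)) = Mul(-4, Add(-5, Pow(g, 2))) = Add(20, Mul(-4, Pow(g, 2))))
Add(k, Function('A')(Function('S')(2))) = Add(88, Add(20, Mul(-4, Pow(Mul(2, Add(7, 2)), 2)))) = Add(88, Add(20, Mul(-4, Pow(Mul(2, 9), 2)))) = Add(88, Add(20, Mul(-4, Pow(18, 2)))) = Add(88, Add(20, Mul(-4, 324))) = Add(88, Add(20, -1296)) = Add(88, -1276) = -1188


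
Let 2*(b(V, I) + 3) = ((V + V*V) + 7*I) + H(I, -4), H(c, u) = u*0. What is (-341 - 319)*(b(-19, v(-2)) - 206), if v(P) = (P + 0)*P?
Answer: 15840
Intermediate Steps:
H(c, u) = 0
v(P) = P**2 (v(P) = P*P = P**2)
b(V, I) = -3 + V/2 + V**2/2 + 7*I/2 (b(V, I) = -3 + (((V + V*V) + 7*I) + 0)/2 = -3 + (((V + V**2) + 7*I) + 0)/2 = -3 + ((V + V**2 + 7*I) + 0)/2 = -3 + (V + V**2 + 7*I)/2 = -3 + (V/2 + V**2/2 + 7*I/2) = -3 + V/2 + V**2/2 + 7*I/2)
(-341 - 319)*(b(-19, v(-2)) - 206) = (-341 - 319)*((-3 + (1/2)*(-19) + (1/2)*(-19)**2 + (7/2)*(-2)**2) - 206) = -660*((-3 - 19/2 + (1/2)*361 + (7/2)*4) - 206) = -660*((-3 - 19/2 + 361/2 + 14) - 206) = -660*(182 - 206) = -660*(-24) = 15840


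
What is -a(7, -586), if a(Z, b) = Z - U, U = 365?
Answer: 358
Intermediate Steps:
a(Z, b) = -365 + Z (a(Z, b) = Z - 1*365 = Z - 365 = -365 + Z)
-a(7, -586) = -(-365 + 7) = -1*(-358) = 358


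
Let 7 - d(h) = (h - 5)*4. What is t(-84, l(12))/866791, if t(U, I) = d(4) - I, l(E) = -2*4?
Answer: 19/866791 ≈ 2.1920e-5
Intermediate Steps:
l(E) = -8
d(h) = 27 - 4*h (d(h) = 7 - (h - 5)*4 = 7 - (-5 + h)*4 = 7 - (-20 + 4*h) = 7 + (20 - 4*h) = 27 - 4*h)
t(U, I) = 11 - I (t(U, I) = (27 - 4*4) - I = (27 - 16) - I = 11 - I)
t(-84, l(12))/866791 = (11 - 1*(-8))/866791 = (11 + 8)*(1/866791) = 19*(1/866791) = 19/866791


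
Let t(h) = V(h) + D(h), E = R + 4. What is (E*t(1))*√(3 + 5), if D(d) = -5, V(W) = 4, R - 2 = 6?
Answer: -24*√2 ≈ -33.941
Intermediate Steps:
R = 8 (R = 2 + 6 = 8)
E = 12 (E = 8 + 4 = 12)
t(h) = -1 (t(h) = 4 - 5 = -1)
(E*t(1))*√(3 + 5) = (12*(-1))*√(3 + 5) = -24*√2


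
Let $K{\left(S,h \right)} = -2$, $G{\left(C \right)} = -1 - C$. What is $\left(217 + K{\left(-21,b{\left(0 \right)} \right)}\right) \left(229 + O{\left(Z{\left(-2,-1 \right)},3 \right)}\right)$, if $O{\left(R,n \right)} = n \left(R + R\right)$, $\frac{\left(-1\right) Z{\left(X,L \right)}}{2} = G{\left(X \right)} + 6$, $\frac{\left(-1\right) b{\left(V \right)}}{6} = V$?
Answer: $31175$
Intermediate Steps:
$b{\left(V \right)} = - 6 V$
$Z{\left(X,L \right)} = -10 + 2 X$ ($Z{\left(X,L \right)} = - 2 \left(\left(-1 - X\right) + 6\right) = - 2 \left(5 - X\right) = -10 + 2 X$)
$O{\left(R,n \right)} = 2 R n$ ($O{\left(R,n \right)} = n 2 R = 2 R n$)
$\left(217 + K{\left(-21,b{\left(0 \right)} \right)}\right) \left(229 + O{\left(Z{\left(-2,-1 \right)},3 \right)}\right) = \left(217 - 2\right) \left(229 + 2 \left(-10 + 2 \left(-2\right)\right) 3\right) = 215 \left(229 + 2 \left(-10 - 4\right) 3\right) = 215 \left(229 + 2 \left(-14\right) 3\right) = 215 \left(229 - 84\right) = 215 \cdot 145 = 31175$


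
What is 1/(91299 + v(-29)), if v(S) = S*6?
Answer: 1/91125 ≈ 1.0974e-5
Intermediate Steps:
v(S) = 6*S
1/(91299 + v(-29)) = 1/(91299 + 6*(-29)) = 1/(91299 - 174) = 1/91125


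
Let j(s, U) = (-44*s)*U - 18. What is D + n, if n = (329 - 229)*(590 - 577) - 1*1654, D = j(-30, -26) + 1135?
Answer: -33557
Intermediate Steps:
j(s, U) = -18 - 44*U*s (j(s, U) = -44*U*s - 18 = -18 - 44*U*s)
D = -33203 (D = (-18 - 44*(-26)*(-30)) + 1135 = (-18 - 34320) + 1135 = -34338 + 1135 = -33203)
n = -354 (n = 100*13 - 1654 = 1300 - 1654 = -354)
D + n = -33203 - 354 = -33557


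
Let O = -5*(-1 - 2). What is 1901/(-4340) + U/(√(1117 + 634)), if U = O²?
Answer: -1901/4340 + 225*√1751/1751 ≈ 4.9390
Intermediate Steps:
O = 15 (O = -5*(-3) = 15)
U = 225 (U = 15² = 225)
1901/(-4340) + U/(√(1117 + 634)) = 1901/(-4340) + 225/(√(1117 + 634)) = 1901*(-1/4340) + 225/(√1751) = -1901/4340 + 225*(√1751/1751) = -1901/4340 + 225*√1751/1751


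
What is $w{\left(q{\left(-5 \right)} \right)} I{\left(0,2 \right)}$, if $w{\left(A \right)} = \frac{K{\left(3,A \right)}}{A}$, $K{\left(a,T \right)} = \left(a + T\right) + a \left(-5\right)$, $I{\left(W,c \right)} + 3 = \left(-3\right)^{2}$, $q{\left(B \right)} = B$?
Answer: $\frac{102}{5} \approx 20.4$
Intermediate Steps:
$I{\left(W,c \right)} = 6$ ($I{\left(W,c \right)} = -3 + \left(-3\right)^{2} = -3 + 9 = 6$)
$K{\left(a,T \right)} = T - 4 a$ ($K{\left(a,T \right)} = \left(T + a\right) - 5 a = T - 4 a$)
$w{\left(A \right)} = \frac{-12 + A}{A}$ ($w{\left(A \right)} = \frac{A - 12}{A} = \frac{-12 + A}{A}$)
$w{\left(q{\left(-5 \right)} \right)} I{\left(0,2 \right)} = \frac{-12 - 5}{-5} \cdot 6 = \left(- \frac{1}{5}\right) \left(-17\right) 6 = \frac{17}{5} \cdot 6 = \frac{102}{5}$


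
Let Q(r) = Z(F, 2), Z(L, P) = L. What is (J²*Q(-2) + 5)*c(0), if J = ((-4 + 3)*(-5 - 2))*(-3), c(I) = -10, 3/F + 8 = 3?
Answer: 2596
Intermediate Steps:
F = -⅗ (F = 3/(-8 + 3) = 3/(-5) = 3*(-⅕) = -⅗ ≈ -0.60000)
Q(r) = -⅗
J = -21 (J = -1*(-7)*(-3) = 7*(-3) = -21)
(J²*Q(-2) + 5)*c(0) = ((-21)²*(-⅗) + 5)*(-10) = (441*(-⅗) + 5)*(-10) = (-1323/5 + 5)*(-10) = -1298/5*(-10) = 2596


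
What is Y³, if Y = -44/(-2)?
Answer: 10648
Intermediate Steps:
Y = 22 (Y = -44*(-½) = 22)
Y³ = 22³ = 10648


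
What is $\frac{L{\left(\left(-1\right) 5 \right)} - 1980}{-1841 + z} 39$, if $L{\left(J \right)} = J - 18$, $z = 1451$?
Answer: $\frac{2003}{10} \approx 200.3$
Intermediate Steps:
$L{\left(J \right)} = -18 + J$ ($L{\left(J \right)} = J - 18 = -18 + J$)
$\frac{L{\left(\left(-1\right) 5 \right)} - 1980}{-1841 + z} 39 = \frac{\left(-18 - 5\right) - 1980}{-1841 + 1451} \cdot 39 = \frac{\left(-18 - 5\right) - 1980}{-390} \cdot 39 = \left(-23 - 1980\right) \left(- \frac{1}{390}\right) 39 = \left(-2003\right) \left(- \frac{1}{390}\right) 39 = \frac{2003}{390} \cdot 39 = \frac{2003}{10}$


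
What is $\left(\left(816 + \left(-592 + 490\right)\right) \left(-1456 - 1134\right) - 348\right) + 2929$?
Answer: $-1846679$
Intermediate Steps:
$\left(\left(816 + \left(-592 + 490\right)\right) \left(-1456 - 1134\right) - 348\right) + 2929 = \left(\left(816 - 102\right) \left(-2590\right) - 348\right) + 2929 = \left(714 \left(-2590\right) - 348\right) + 2929 = \left(-1849260 - 348\right) + 2929 = -1849608 + 2929 = -1846679$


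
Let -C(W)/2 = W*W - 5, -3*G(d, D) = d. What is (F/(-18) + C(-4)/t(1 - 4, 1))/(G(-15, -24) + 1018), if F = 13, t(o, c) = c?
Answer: -409/18414 ≈ -0.022211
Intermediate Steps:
G(d, D) = -d/3
C(W) = 10 - 2*W² (C(W) = -2*(W*W - 5) = -2*(W² - 5) = -2*(-5 + W²) = 10 - 2*W²)
(F/(-18) + C(-4)/t(1 - 4, 1))/(G(-15, -24) + 1018) = (13/(-18) + (10 - 2*(-4)²)/1)/(-⅓*(-15) + 1018) = (13*(-1/18) + (10 - 2*16)*1)/(5 + 1018) = (-13/18 + (10 - 32)*1)/1023 = (-13/18 - 22*1)/1023 = (-13/18 - 22)/1023 = (1/1023)*(-409/18) = -409/18414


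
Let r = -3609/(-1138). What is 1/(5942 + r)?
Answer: 1138/6765605 ≈ 0.00016820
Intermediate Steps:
r = 3609/1138 (r = -3609*(-1/1138) = 3609/1138 ≈ 3.1714)
1/(5942 + r) = 1/(5942 + 3609/1138) = 1/(6765605/1138) = 1138/6765605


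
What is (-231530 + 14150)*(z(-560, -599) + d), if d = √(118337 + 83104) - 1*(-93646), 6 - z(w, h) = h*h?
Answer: 57638089620 - 217380*√201441 ≈ 5.7541e+10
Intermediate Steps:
z(w, h) = 6 - h² (z(w, h) = 6 - h*h = 6 - h²)
d = 93646 + √201441 (d = √201441 + 93646 = 93646 + √201441 ≈ 94095.)
(-231530 + 14150)*(z(-560, -599) + d) = (-231530 + 14150)*((6 - 1*(-599)²) + (93646 + √201441)) = -217380*((6 - 1*358801) + (93646 + √201441)) = -217380*((6 - 358801) + (93646 + √201441)) = -217380*(-358795 + (93646 + √201441)) = -217380*(-265149 + √201441) = 57638089620 - 217380*√201441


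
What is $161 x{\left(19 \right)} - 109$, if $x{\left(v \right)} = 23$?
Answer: $3594$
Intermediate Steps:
$161 x{\left(19 \right)} - 109 = 161 \cdot 23 - 109 = 3703 - 109 = 3594$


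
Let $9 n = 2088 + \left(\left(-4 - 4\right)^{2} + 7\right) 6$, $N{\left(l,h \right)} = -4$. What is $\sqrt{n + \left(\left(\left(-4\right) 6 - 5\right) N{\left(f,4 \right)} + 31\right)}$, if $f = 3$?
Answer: $\frac{\sqrt{3837}}{3} \approx 20.648$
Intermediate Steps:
$n = \frac{838}{3}$ ($n = \frac{2088 + \left(\left(-4 - 4\right)^{2} + 7\right) 6}{9} = \frac{2088 + \left(\left(-8\right)^{2} + 7\right) 6}{9} = \frac{2088 + \left(64 + 7\right) 6}{9} = \frac{2088 + 71 \cdot 6}{9} = \frac{2088 + 426}{9} = \frac{1}{9} \cdot 2514 = \frac{838}{3} \approx 279.33$)
$\sqrt{n + \left(\left(\left(-4\right) 6 - 5\right) N{\left(f,4 \right)} + 31\right)} = \sqrt{\frac{838}{3} + \left(\left(\left(-4\right) 6 - 5\right) \left(-4\right) + 31\right)} = \sqrt{\frac{838}{3} + \left(\left(-24 - 5\right) \left(-4\right) + 31\right)} = \sqrt{\frac{838}{3} + \left(\left(-29\right) \left(-4\right) + 31\right)} = \sqrt{\frac{838}{3} + \left(116 + 31\right)} = \sqrt{\frac{838}{3} + 147} = \sqrt{\frac{1279}{3}} = \frac{\sqrt{3837}}{3}$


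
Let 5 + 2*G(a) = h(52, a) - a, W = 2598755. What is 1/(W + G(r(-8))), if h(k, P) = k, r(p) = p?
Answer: 2/5197565 ≈ 3.8480e-7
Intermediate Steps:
G(a) = 47/2 - a/2 (G(a) = -5/2 + (52 - a)/2 = -5/2 + (26 - a/2) = 47/2 - a/2)
1/(W + G(r(-8))) = 1/(2598755 + (47/2 - 1/2*(-8))) = 1/(2598755 + (47/2 + 4)) = 1/(2598755 + 55/2) = 1/(5197565/2) = 2/5197565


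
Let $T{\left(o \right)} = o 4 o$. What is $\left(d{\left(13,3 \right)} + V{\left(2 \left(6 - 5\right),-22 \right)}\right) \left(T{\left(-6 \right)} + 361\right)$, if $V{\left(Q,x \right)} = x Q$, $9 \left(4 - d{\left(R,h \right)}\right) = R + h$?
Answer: $- \frac{189880}{9} \approx -21098.0$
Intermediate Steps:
$d{\left(R,h \right)} = 4 - \frac{R}{9} - \frac{h}{9}$ ($d{\left(R,h \right)} = 4 - \frac{R + h}{9} = 4 - \left(\frac{R}{9} + \frac{h}{9}\right) = 4 - \frac{R}{9} - \frac{h}{9}$)
$V{\left(Q,x \right)} = Q x$
$T{\left(o \right)} = 4 o^{2}$ ($T{\left(o \right)} = 4 o o = 4 o^{2}$)
$\left(d{\left(13,3 \right)} + V{\left(2 \left(6 - 5\right),-22 \right)}\right) \left(T{\left(-6 \right)} + 361\right) = \left(\left(4 - \frac{13}{9} - \frac{1}{3}\right) + 2 \left(6 - 5\right) \left(-22\right)\right) \left(4 \left(-6\right)^{2} + 361\right) = \left(\left(4 - \frac{13}{9} - \frac{1}{3}\right) + 2 \cdot 1 \left(-22\right)\right) \left(4 \cdot 36 + 361\right) = \left(\frac{20}{9} + 2 \left(-22\right)\right) \left(144 + 361\right) = \left(\frac{20}{9} - 44\right) 505 = \left(- \frac{376}{9}\right) 505 = - \frac{189880}{9}$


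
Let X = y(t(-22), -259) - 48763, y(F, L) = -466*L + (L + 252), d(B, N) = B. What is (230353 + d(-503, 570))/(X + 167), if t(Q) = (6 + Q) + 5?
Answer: 229850/72091 ≈ 3.1883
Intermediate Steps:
t(Q) = 11 + Q
y(F, L) = 252 - 465*L (y(F, L) = -466*L + (252 + L) = 252 - 465*L)
X = 71924 (X = (252 - 465*(-259)) - 48763 = (252 + 120435) - 48763 = 120687 - 48763 = 71924)
(230353 + d(-503, 570))/(X + 167) = (230353 - 503)/(71924 + 167) = 229850/72091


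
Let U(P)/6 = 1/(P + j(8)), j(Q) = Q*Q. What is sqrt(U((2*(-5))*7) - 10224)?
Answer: 5*I*sqrt(409) ≈ 101.12*I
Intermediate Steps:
j(Q) = Q**2
U(P) = 6/(64 + P) (U(P) = 6/(P + 8**2) = 6/(P + 64) = 6/(64 + P))
sqrt(U((2*(-5))*7) - 10224) = sqrt(6/(64 + (2*(-5))*7) - 10224) = sqrt(6/(64 - 10*7) - 10224) = sqrt(6/(64 - 70) - 10224) = sqrt(6/(-6) - 10224) = sqrt(6*(-1/6) - 10224) = sqrt(-1 - 10224) = sqrt(-10225) = 5*I*sqrt(409)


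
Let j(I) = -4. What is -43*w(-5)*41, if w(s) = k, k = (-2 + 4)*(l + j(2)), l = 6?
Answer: -7052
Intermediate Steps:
k = 4 (k = (-2 + 4)*(6 - 4) = 2*2 = 4)
w(s) = 4
-43*w(-5)*41 = -43*4*41 = -172*41 = -7052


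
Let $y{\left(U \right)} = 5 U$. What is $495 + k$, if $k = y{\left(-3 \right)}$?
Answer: $480$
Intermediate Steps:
$k = -15$ ($k = 5 \left(-3\right) = -15$)
$495 + k = 495 - 15 = 480$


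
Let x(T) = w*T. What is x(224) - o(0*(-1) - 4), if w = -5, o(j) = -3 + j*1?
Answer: -1113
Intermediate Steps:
o(j) = -3 + j
x(T) = -5*T
x(224) - o(0*(-1) - 4) = -5*224 - (-3 + (0*(-1) - 4)) = -1120 - (-3 + (0 - 4)) = -1120 - (-3 - 4) = -1120 - 1*(-7) = -1120 + 7 = -1113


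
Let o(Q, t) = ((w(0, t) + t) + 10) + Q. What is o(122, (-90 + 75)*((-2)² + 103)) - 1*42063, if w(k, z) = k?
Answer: -43536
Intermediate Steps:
o(Q, t) = 10 + Q + t (o(Q, t) = ((0 + t) + 10) + Q = (t + 10) + Q = (10 + t) + Q = 10 + Q + t)
o(122, (-90 + 75)*((-2)² + 103)) - 1*42063 = (10 + 122 + (-90 + 75)*((-2)² + 103)) - 1*42063 = (10 + 122 - 15*(4 + 103)) - 42063 = (10 + 122 - 15*107) - 42063 = (10 + 122 - 1605) - 42063 = -1473 - 42063 = -43536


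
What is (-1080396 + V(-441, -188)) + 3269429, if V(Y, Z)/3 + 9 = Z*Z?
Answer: 2295038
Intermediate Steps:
V(Y, Z) = -27 + 3*Z**2 (V(Y, Z) = -27 + 3*(Z*Z) = -27 + 3*Z**2)
(-1080396 + V(-441, -188)) + 3269429 = (-1080396 + (-27 + 3*(-188)**2)) + 3269429 = (-1080396 + (-27 + 3*35344)) + 3269429 = (-1080396 + (-27 + 106032)) + 3269429 = (-1080396 + 106005) + 3269429 = -974391 + 3269429 = 2295038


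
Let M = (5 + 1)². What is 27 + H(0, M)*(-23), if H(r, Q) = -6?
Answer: 165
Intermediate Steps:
M = 36 (M = 6² = 36)
27 + H(0, M)*(-23) = 27 - 6*(-23) = 27 + 138 = 165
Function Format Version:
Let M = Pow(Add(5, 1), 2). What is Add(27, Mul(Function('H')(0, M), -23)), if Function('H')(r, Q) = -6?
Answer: 165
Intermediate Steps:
M = 36 (M = Pow(6, 2) = 36)
Add(27, Mul(Function('H')(0, M), -23)) = Add(27, Mul(-6, -23)) = Add(27, 138) = 165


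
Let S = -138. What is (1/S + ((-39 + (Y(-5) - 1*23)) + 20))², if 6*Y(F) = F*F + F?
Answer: 3164841/2116 ≈ 1495.7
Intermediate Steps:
Y(F) = F/6 + F²/6 (Y(F) = (F*F + F)/6 = (F² + F)/6 = (F + F²)/6 = F/6 + F²/6)
(1/S + ((-39 + (Y(-5) - 1*23)) + 20))² = (1/(-138) + ((-39 + ((⅙)*(-5)*(1 - 5) - 1*23)) + 20))² = (-1/138 + ((-39 + ((⅙)*(-5)*(-4) - 23)) + 20))² = (-1/138 + ((-39 + (10/3 - 23)) + 20))² = (-1/138 + ((-39 - 59/3) + 20))² = (-1/138 + (-176/3 + 20))² = (-1/138 - 116/3)² = (-1779/46)² = 3164841/2116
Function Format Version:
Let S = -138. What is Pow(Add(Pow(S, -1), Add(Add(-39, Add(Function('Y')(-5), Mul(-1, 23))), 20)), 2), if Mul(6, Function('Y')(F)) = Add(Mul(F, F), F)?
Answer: Rational(3164841, 2116) ≈ 1495.7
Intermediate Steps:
Function('Y')(F) = Add(Mul(Rational(1, 6), F), Mul(Rational(1, 6), Pow(F, 2))) (Function('Y')(F) = Mul(Rational(1, 6), Add(Mul(F, F), F)) = Mul(Rational(1, 6), Add(Pow(F, 2), F)) = Mul(Rational(1, 6), Add(F, Pow(F, 2))) = Add(Mul(Rational(1, 6), F), Mul(Rational(1, 6), Pow(F, 2))))
Pow(Add(Pow(S, -1), Add(Add(-39, Add(Function('Y')(-5), Mul(-1, 23))), 20)), 2) = Pow(Add(Pow(-138, -1), Add(Add(-39, Add(Mul(Rational(1, 6), -5, Add(1, -5)), Mul(-1, 23))), 20)), 2) = Pow(Add(Rational(-1, 138), Add(Add(-39, Add(Mul(Rational(1, 6), -5, -4), -23)), 20)), 2) = Pow(Add(Rational(-1, 138), Add(Add(-39, Add(Rational(10, 3), -23)), 20)), 2) = Pow(Add(Rational(-1, 138), Add(Add(-39, Rational(-59, 3)), 20)), 2) = Pow(Add(Rational(-1, 138), Add(Rational(-176, 3), 20)), 2) = Pow(Add(Rational(-1, 138), Rational(-116, 3)), 2) = Pow(Rational(-1779, 46), 2) = Rational(3164841, 2116)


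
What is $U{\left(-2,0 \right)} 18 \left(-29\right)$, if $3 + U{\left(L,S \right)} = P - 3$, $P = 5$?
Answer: $522$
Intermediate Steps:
$U{\left(L,S \right)} = -1$ ($U{\left(L,S \right)} = -3 + \left(5 - 3\right) = -3 + 2 = -1$)
$U{\left(-2,0 \right)} 18 \left(-29\right) = \left(-1\right) 18 \left(-29\right) = \left(-18\right) \left(-29\right) = 522$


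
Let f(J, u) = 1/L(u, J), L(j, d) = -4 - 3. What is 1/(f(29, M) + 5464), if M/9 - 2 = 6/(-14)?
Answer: 7/38247 ≈ 0.00018302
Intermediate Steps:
L(j, d) = -7
M = 99/7 (M = 18 + 9*(6/(-14)) = 18 + 9*(6*(-1/14)) = 18 + 9*(-3/7) = 18 - 27/7 = 99/7 ≈ 14.143)
f(J, u) = -⅐ (f(J, u) = 1/(-7) = -⅐)
1/(f(29, M) + 5464) = 1/(-⅐ + 5464) = 1/(38247/7) = 7/38247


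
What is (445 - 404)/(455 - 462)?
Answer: -41/7 ≈ -5.8571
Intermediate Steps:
(445 - 404)/(455 - 462) = 41/(-7) = 41*(-⅐) = -41/7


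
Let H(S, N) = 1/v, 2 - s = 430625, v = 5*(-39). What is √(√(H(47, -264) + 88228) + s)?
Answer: √(-16374439575 + 3315*√11608545)/195 ≈ 655.99*I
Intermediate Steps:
v = -195
s = -430623 (s = 2 - 1*430625 = 2 - 430625 = -430623)
H(S, N) = -1/195 (H(S, N) = 1/(-195) = -1/195)
√(√(H(47, -264) + 88228) + s) = √(√(-1/195 + 88228) - 430623) = √(√(17204459/195) - 430623) = √(17*√11608545/195 - 430623) = √(-430623 + 17*√11608545/195)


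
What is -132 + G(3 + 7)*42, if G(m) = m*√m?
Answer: -132 + 420*√10 ≈ 1196.2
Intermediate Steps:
G(m) = m^(3/2)
-132 + G(3 + 7)*42 = -132 + (3 + 7)^(3/2)*42 = -132 + 10^(3/2)*42 = -132 + (10*√10)*42 = -132 + 420*√10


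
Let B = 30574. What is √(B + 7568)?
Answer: 3*√4238 ≈ 195.30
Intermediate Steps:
√(B + 7568) = √(30574 + 7568) = √38142 = 3*√4238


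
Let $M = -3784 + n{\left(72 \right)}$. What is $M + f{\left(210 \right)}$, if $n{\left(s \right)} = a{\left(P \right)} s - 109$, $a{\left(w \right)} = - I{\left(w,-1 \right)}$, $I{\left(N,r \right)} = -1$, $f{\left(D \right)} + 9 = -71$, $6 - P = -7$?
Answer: $-3901$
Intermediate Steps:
$P = 13$ ($P = 6 - -7 = 6 + 7 = 13$)
$f{\left(D \right)} = -80$ ($f{\left(D \right)} = -9 - 71 = -80$)
$a{\left(w \right)} = 1$ ($a{\left(w \right)} = \left(-1\right) \left(-1\right) = 1$)
$n{\left(s \right)} = -109 + s$ ($n{\left(s \right)} = 1 s - 109 = s - 109 = -109 + s$)
$M = -3821$ ($M = -3784 + \left(-109 + 72\right) = -3784 - 37 = -3821$)
$M + f{\left(210 \right)} = -3821 - 80 = -3901$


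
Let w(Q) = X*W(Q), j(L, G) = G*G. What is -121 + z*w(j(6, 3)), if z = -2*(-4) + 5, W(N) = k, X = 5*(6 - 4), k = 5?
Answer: 529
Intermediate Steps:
j(L, G) = G²
X = 10 (X = 5*2 = 10)
W(N) = 5
w(Q) = 50 (w(Q) = 10*5 = 50)
z = 13 (z = 8 + 5 = 13)
-121 + z*w(j(6, 3)) = -121 + 13*50 = -121 + 650 = 529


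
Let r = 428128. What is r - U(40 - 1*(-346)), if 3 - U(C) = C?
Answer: 428511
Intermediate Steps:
U(C) = 3 - C
r - U(40 - 1*(-346)) = 428128 - (3 - (40 - 1*(-346))) = 428128 - (3 - (40 + 346)) = 428128 - (3 - 1*386) = 428128 - (3 - 386) = 428128 - 1*(-383) = 428128 + 383 = 428511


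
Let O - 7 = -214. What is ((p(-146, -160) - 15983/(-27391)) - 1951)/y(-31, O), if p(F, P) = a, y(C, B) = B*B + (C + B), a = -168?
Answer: -58025546/1167157901 ≈ -0.049715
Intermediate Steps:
O = -207 (O = 7 - 214 = -207)
y(C, B) = B + C + B² (y(C, B) = B² + (B + C) = B + C + B²)
p(F, P) = -168
((p(-146, -160) - 15983/(-27391)) - 1951)/y(-31, O) = ((-168 - 15983/(-27391)) - 1951)/(-207 - 31 + (-207)²) = ((-168 - 15983*(-1/27391)) - 1951)/(-207 - 31 + 42849) = ((-168 + 15983/27391) - 1951)/42611 = (-4585705/27391 - 1951)*(1/42611) = -58025546/27391*1/42611 = -58025546/1167157901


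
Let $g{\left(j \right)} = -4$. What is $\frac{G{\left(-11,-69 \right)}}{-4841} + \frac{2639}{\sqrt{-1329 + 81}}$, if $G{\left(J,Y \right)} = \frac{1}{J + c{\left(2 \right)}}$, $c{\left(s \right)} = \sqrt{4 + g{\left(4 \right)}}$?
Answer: $\frac{1}{53251} - \frac{203 i \sqrt{78}}{24} \approx 1.8779 \cdot 10^{-5} - 74.702 i$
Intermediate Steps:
$c{\left(s \right)} = 0$ ($c{\left(s \right)} = \sqrt{4 - 4} = \sqrt{0} = 0$)
$G{\left(J,Y \right)} = \frac{1}{J}$ ($G{\left(J,Y \right)} = \frac{1}{J + 0} = \frac{1}{J}$)
$\frac{G{\left(-11,-69 \right)}}{-4841} + \frac{2639}{\sqrt{-1329 + 81}} = \frac{1}{\left(-11\right) \left(-4841\right)} + \frac{2639}{\sqrt{-1329 + 81}} = \left(- \frac{1}{11}\right) \left(- \frac{1}{4841}\right) + \frac{2639}{\sqrt{-1248}} = \frac{1}{53251} + \frac{2639}{4 i \sqrt{78}} = \frac{1}{53251} + 2639 \left(- \frac{i \sqrt{78}}{312}\right) = \frac{1}{53251} - \frac{203 i \sqrt{78}}{24}$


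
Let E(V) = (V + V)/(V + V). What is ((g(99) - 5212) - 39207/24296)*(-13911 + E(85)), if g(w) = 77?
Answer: 867978206485/12148 ≈ 7.1450e+7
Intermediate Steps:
E(V) = 1 (E(V) = (2*V)/((2*V)) = (2*V)*(1/(2*V)) = 1)
((g(99) - 5212) - 39207/24296)*(-13911 + E(85)) = ((77 - 5212) - 39207/24296)*(-13911 + 1) = (-5135 - 39207*1/24296)*(-13910) = (-5135 - 39207/24296)*(-13910) = -124799167/24296*(-13910) = 867978206485/12148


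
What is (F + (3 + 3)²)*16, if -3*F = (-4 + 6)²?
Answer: 1664/3 ≈ 554.67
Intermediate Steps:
F = -4/3 (F = -(-4 + 6)²/3 = -⅓*2² = -⅓*4 = -4/3 ≈ -1.3333)
(F + (3 + 3)²)*16 = (-4/3 + (3 + 3)²)*16 = (-4/3 + 6²)*16 = (-4/3 + 36)*16 = (104/3)*16 = 1664/3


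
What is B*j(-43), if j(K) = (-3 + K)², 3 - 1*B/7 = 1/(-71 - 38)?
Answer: 4858336/109 ≈ 44572.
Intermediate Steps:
B = 2296/109 (B = 21 - 7/(-71 - 38) = 21 - 7/(-109) = 21 - 7*(-1/109) = 21 + 7/109 = 2296/109 ≈ 21.064)
B*j(-43) = 2296*(-3 - 43)²/109 = (2296/109)*(-46)² = (2296/109)*2116 = 4858336/109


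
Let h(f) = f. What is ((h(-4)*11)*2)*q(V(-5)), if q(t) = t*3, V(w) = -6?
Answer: 1584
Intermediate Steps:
q(t) = 3*t
((h(-4)*11)*2)*q(V(-5)) = (-4*11*2)*(3*(-6)) = -44*2*(-18) = -88*(-18) = 1584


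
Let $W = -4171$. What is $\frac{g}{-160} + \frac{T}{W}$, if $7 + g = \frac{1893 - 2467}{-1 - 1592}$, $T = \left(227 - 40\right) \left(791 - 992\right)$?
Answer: $\frac{9624291227}{1063104480} \approx 9.053$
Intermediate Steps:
$T = -37587$ ($T = 187 \left(-201\right) = -37587$)
$g = - \frac{10577}{1593}$ ($g = -7 + \frac{1893 - 2467}{-1 - 1592} = -7 - \frac{574}{-1593} = -7 - - \frac{574}{1593} = -7 + \frac{574}{1593} = - \frac{10577}{1593} \approx -6.6397$)
$\frac{g}{-160} + \frac{T}{W} = - \frac{10577}{1593 \left(-160\right)} - \frac{37587}{-4171} = \left(- \frac{10577}{1593}\right) \left(- \frac{1}{160}\right) - - \frac{37587}{4171} = \frac{10577}{254880} + \frac{37587}{4171} = \frac{9624291227}{1063104480}$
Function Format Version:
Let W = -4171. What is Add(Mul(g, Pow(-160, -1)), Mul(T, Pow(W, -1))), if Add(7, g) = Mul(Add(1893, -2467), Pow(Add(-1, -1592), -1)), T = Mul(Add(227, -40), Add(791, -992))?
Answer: Rational(9624291227, 1063104480) ≈ 9.0530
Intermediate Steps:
T = -37587 (T = Mul(187, -201) = -37587)
g = Rational(-10577, 1593) (g = Add(-7, Mul(Add(1893, -2467), Pow(Add(-1, -1592), -1))) = Add(-7, Mul(-574, Pow(-1593, -1))) = Add(-7, Mul(-574, Rational(-1, 1593))) = Add(-7, Rational(574, 1593)) = Rational(-10577, 1593) ≈ -6.6397)
Add(Mul(g, Pow(-160, -1)), Mul(T, Pow(W, -1))) = Add(Mul(Rational(-10577, 1593), Pow(-160, -1)), Mul(-37587, Pow(-4171, -1))) = Add(Mul(Rational(-10577, 1593), Rational(-1, 160)), Mul(-37587, Rational(-1, 4171))) = Add(Rational(10577, 254880), Rational(37587, 4171)) = Rational(9624291227, 1063104480)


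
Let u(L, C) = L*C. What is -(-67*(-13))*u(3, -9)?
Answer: 23517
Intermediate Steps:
u(L, C) = C*L
-(-67*(-13))*u(3, -9) = -(-67*(-13))*(-9*3) = -871*(-27) = -1*(-23517) = 23517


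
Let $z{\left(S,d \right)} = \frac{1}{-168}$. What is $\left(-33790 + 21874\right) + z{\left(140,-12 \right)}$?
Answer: $- \frac{2001889}{168} \approx -11916.0$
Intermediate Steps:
$z{\left(S,d \right)} = - \frac{1}{168}$
$\left(-33790 + 21874\right) + z{\left(140,-12 \right)} = \left(-33790 + 21874\right) - \frac{1}{168} = -11916 - \frac{1}{168} = - \frac{2001889}{168}$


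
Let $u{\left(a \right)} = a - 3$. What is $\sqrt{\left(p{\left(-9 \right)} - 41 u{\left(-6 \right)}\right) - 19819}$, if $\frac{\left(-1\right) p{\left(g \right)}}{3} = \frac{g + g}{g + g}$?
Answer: $7 i \sqrt{397} \approx 139.47 i$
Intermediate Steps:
$u{\left(a \right)} = -3 + a$ ($u{\left(a \right)} = a - 3 = -3 + a$)
$p{\left(g \right)} = -3$ ($p{\left(g \right)} = - 3 \frac{g + g}{g + g} = - 3 \frac{2 g}{2 g} = - 3 \cdot 2 g \frac{1}{2 g} = \left(-3\right) 1 = -3$)
$\sqrt{\left(p{\left(-9 \right)} - 41 u{\left(-6 \right)}\right) - 19819} = \sqrt{\left(-3 - 41 \left(-3 - 6\right)\right) - 19819} = \sqrt{\left(-3 - -369\right) - 19819} = \sqrt{\left(-3 + 369\right) - 19819} = \sqrt{366 - 19819} = \sqrt{-19453} = 7 i \sqrt{397}$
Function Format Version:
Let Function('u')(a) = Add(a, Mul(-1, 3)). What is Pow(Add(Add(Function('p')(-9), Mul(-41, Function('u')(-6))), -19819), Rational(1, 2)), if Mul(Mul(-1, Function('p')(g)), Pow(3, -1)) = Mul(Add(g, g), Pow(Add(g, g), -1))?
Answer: Mul(7, I, Pow(397, Rational(1, 2))) ≈ Mul(139.47, I)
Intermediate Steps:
Function('u')(a) = Add(-3, a) (Function('u')(a) = Add(a, -3) = Add(-3, a))
Function('p')(g) = -3 (Function('p')(g) = Mul(-3, Mul(Add(g, g), Pow(Add(g, g), -1))) = Mul(-3, Mul(Mul(2, g), Pow(Mul(2, g), -1))) = Mul(-3, Mul(Mul(2, g), Mul(Rational(1, 2), Pow(g, -1)))) = Mul(-3, 1) = -3)
Pow(Add(Add(Function('p')(-9), Mul(-41, Function('u')(-6))), -19819), Rational(1, 2)) = Pow(Add(Add(-3, Mul(-41, Add(-3, -6))), -19819), Rational(1, 2)) = Pow(Add(Add(-3, Mul(-41, -9)), -19819), Rational(1, 2)) = Pow(Add(Add(-3, 369), -19819), Rational(1, 2)) = Pow(Add(366, -19819), Rational(1, 2)) = Pow(-19453, Rational(1, 2)) = Mul(7, I, Pow(397, Rational(1, 2)))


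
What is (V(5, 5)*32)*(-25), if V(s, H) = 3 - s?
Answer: 1600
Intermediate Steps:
(V(5, 5)*32)*(-25) = ((3 - 1*5)*32)*(-25) = ((3 - 5)*32)*(-25) = -2*32*(-25) = -64*(-25) = 1600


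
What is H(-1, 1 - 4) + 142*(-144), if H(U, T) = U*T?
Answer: -20445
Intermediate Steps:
H(U, T) = T*U
H(-1, 1 - 4) + 142*(-144) = (1 - 4)*(-1) + 142*(-144) = -3*(-1) - 20448 = 3 - 20448 = -20445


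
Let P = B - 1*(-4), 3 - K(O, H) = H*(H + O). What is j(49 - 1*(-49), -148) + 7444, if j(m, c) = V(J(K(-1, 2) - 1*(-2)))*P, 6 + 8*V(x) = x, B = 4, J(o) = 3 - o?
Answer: 7438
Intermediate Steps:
K(O, H) = 3 - H*(H + O)
V(x) = -3/4 + x/8
P = 8 (P = 4 - 1*(-4) = 4 + 4 = 8)
j(m, c) = -6 (j(m, c) = (-3/4 + (3 - ((3 - 1*2**2 - 1*2*(-1)) - 1*(-2)))/8)*8 = (-3/4 + (3 - ((3 - 1*4 + 2) + 2))/8)*8 = (-3/4 + (3 - ((3 - 4 + 2) + 2))/8)*8 = (-3/4 + (3 - (1 + 2))/8)*8 = (-3/4 + (3 - 1*3)/8)*8 = (-3/4 + (3 - 3)/8)*8 = (-3/4 + (1/8)*0)*8 = (-3/4 + 0)*8 = -3/4*8 = -6)
j(49 - 1*(-49), -148) + 7444 = -6 + 7444 = 7438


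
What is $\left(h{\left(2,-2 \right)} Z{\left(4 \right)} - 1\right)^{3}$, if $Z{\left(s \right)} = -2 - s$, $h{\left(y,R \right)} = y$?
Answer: $-2197$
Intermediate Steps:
$\left(h{\left(2,-2 \right)} Z{\left(4 \right)} - 1\right)^{3} = \left(2 \left(-2 - 4\right) - 1\right)^{3} = \left(2 \left(-6\right) - 1\right)^{3} = \left(-12 - 1\right)^{3} = \left(-13\right)^{3} = -2197$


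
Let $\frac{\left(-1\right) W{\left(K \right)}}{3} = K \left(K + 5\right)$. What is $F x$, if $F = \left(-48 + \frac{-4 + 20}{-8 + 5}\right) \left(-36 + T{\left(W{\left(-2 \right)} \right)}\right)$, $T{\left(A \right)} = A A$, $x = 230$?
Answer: $-3532800$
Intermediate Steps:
$W{\left(K \right)} = - 3 K \left(5 + K\right)$ ($W{\left(K \right)} = - 3 K \left(K + 5\right) = - 3 K \left(5 + K\right)$)
$T{\left(A \right)} = A^{2}$
$F = -15360$ ($F = \left(-48 + \frac{-4 + 20}{-8 + 5}\right) \left(-36 + \left(\left(-3\right) \left(-2\right) \left(5 - 2\right)\right)^{2}\right) = \left(-48 + \frac{16}{-3}\right) \left(-36 + \left(\left(-3\right) \left(-2\right) 3\right)^{2}\right) = \left(-48 + 16 \left(- \frac{1}{3}\right)\right) \left(-36 + 18^{2}\right) = \left(-48 - \frac{16}{3}\right) \left(-36 + 324\right) = \left(- \frac{160}{3}\right) 288 = -15360$)
$F x = \left(-15360\right) 230 = -3532800$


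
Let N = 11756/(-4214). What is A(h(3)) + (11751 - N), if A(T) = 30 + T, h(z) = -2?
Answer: 24824231/2107 ≈ 11782.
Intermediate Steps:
N = -5878/2107 (N = 11756*(-1/4214) = -5878/2107 ≈ -2.7897)
A(h(3)) + (11751 - N) = (30 - 2) + (11751 - 1*(-5878/2107)) = 28 + (11751 + 5878/2107) = 28 + 24765235/2107 = 24824231/2107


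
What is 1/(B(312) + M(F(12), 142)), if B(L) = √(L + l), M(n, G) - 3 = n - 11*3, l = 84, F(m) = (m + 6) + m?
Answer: √11/66 ≈ 0.050252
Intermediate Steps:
F(m) = 6 + 2*m (F(m) = (6 + m) + m = 6 + 2*m)
M(n, G) = -30 + n (M(n, G) = 3 + (n - 11*3) = 3 + (n - 33) = 3 + (-33 + n) = -30 + n)
B(L) = √(84 + L) (B(L) = √(L + 84) = √(84 + L))
1/(B(312) + M(F(12), 142)) = 1/(√(84 + 312) + (-30 + (6 + 2*12))) = 1/(√396 + (-30 + (6 + 24))) = 1/(6*√11 + (-30 + 30)) = 1/(6*√11 + 0) = 1/(6*√11) = √11/66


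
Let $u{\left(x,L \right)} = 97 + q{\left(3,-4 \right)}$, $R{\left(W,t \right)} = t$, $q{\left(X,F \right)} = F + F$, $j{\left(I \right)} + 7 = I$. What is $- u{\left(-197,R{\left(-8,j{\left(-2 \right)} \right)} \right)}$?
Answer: $-89$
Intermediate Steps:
$j{\left(I \right)} = -7 + I$
$q{\left(X,F \right)} = 2 F$
$u{\left(x,L \right)} = 89$ ($u{\left(x,L \right)} = 97 + 2 \left(-4\right) = 97 - 8 = 89$)
$- u{\left(-197,R{\left(-8,j{\left(-2 \right)} \right)} \right)} = \left(-1\right) 89 = -89$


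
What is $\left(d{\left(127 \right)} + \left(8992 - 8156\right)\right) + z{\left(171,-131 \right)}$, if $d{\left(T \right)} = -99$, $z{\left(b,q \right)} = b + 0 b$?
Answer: $908$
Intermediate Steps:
$z{\left(b,q \right)} = b$ ($z{\left(b,q \right)} = b + 0 = b$)
$\left(d{\left(127 \right)} + \left(8992 - 8156\right)\right) + z{\left(171,-131 \right)} = \left(-99 + \left(8992 - 8156\right)\right) + 171 = \left(-99 + 836\right) + 171 = 737 + 171 = 908$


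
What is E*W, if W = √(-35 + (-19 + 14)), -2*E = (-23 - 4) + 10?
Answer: 17*I*√10 ≈ 53.759*I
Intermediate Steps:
E = 17/2 (E = -((-23 - 4) + 10)/2 = -(-27 + 10)/2 = -½*(-17) = 17/2 ≈ 8.5000)
W = 2*I*√10 (W = √(-35 - 5) = √(-40) = 2*I*√10 ≈ 6.3246*I)
E*W = 17*(2*I*√10)/2 = 17*I*√10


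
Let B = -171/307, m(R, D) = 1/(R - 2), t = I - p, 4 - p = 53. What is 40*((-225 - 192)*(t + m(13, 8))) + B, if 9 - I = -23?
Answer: -4567719801/3377 ≈ -1.3526e+6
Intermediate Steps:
I = 32 (I = 9 - 1*(-23) = 9 + 23 = 32)
p = -49 (p = 4 - 1*53 = 4 - 53 = -49)
t = 81 (t = 32 - 1*(-49) = 32 + 49 = 81)
m(R, D) = 1/(-2 + R)
B = -171/307 (B = -171*1/307 = -171/307 ≈ -0.55700)
40*((-225 - 192)*(t + m(13, 8))) + B = 40*((-225 - 192)*(81 + 1/(-2 + 13))) - 171/307 = 40*(-417*(81 + 1/11)) - 171/307 = 40*(-417*892/11) - 171/307 = 40*(-371964/11) - 171/307 = -14878560/11 - 171/307 = -4567719801/3377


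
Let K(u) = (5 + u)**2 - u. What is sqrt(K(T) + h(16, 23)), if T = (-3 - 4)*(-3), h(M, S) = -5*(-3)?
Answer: sqrt(670) ≈ 25.884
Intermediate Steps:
h(M, S) = 15
T = 21 (T = -7*(-3) = 21)
sqrt(K(T) + h(16, 23)) = sqrt(((5 + 21)**2 - 1*21) + 15) = sqrt((26**2 - 21) + 15) = sqrt((676 - 21) + 15) = sqrt(655 + 15) = sqrt(670)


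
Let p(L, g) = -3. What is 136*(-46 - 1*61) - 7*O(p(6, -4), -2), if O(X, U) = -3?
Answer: -14531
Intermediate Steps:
136*(-46 - 1*61) - 7*O(p(6, -4), -2) = 136*(-46 - 1*61) - 7*(-3) = 136*(-46 - 61) + 21 = 136*(-107) + 21 = -14552 + 21 = -14531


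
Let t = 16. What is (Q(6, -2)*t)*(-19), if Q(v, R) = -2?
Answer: 608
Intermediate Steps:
(Q(6, -2)*t)*(-19) = -2*16*(-19) = -32*(-19) = 608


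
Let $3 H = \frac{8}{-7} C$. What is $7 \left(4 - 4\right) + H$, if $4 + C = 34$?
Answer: $- \frac{80}{7} \approx -11.429$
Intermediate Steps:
$C = 30$ ($C = -4 + 34 = 30$)
$H = - \frac{80}{7}$ ($H = \frac{\frac{8}{-7} \cdot 30}{3} = \frac{8 \left(- \frac{1}{7}\right) 30}{3} = \frac{\left(- \frac{8}{7}\right) 30}{3} = \frac{1}{3} \left(- \frac{240}{7}\right) = - \frac{80}{7} \approx -11.429$)
$7 \left(4 - 4\right) + H = 7 \left(4 - 4\right) - \frac{80}{7} = 7 \cdot 0 - \frac{80}{7} = 0 - \frac{80}{7} = - \frac{80}{7}$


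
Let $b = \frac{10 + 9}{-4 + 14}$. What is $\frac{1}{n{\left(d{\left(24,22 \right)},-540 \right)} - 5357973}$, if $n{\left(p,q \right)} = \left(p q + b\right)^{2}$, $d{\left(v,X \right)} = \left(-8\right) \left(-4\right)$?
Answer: $\frac{100}{29317476661} \approx 3.4109 \cdot 10^{-9}$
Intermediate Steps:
$b = \frac{19}{10} \approx 1.9$
$d{\left(v,X \right)} = 32$
$n{\left(p,q \right)} = \left(\frac{19}{10} + p q\right)^{2}$ ($n{\left(p,q \right)} = \left(p q + \frac{19}{10}\right)^{2} = \left(\frac{19}{10} + p q\right)^{2}$)
$\frac{1}{n{\left(d{\left(24,22 \right)},-540 \right)} - 5357973} = \frac{1}{\frac{\left(19 + 10 \cdot 32 \left(-540\right)\right)^{2}}{100} - 5357973} = \frac{1}{\frac{\left(19 - 172800\right)^{2}}{100} - 5357973} = \frac{1}{\frac{\left(-172781\right)^{2}}{100} - 5357973} = \frac{1}{\frac{1}{100} \cdot 29853273961 - 5357973} = \frac{1}{\frac{29853273961}{100} - 5357973} = \frac{1}{\frac{29317476661}{100}} = \frac{100}{29317476661}$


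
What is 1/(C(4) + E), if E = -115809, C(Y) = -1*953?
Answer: -1/116762 ≈ -8.5644e-6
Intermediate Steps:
C(Y) = -953
1/(C(4) + E) = 1/(-953 - 115809) = 1/(-116762) = -1/116762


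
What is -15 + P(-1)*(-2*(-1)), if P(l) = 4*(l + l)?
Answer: -31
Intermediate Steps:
P(l) = 8*l (P(l) = 4*(2*l) = 8*l)
-15 + P(-1)*(-2*(-1)) = -15 + (8*(-1))*(-2*(-1)) = -15 - 8*2 = -15 - 16 = -31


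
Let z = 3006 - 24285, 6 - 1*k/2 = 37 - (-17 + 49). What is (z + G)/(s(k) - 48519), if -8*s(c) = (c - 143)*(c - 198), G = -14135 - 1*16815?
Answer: 104458/103947 ≈ 1.0049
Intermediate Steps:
k = 2 (k = 12 - 2*(37 - (-17 + 49)) = 12 - 2*(37 - 1*32) = 12 - 2*(37 - 32) = 12 - 2*5 = 12 - 10 = 2)
G = -30950 (G = -14135 - 16815 = -30950)
s(c) = -(-198 + c)*(-143 + c)/8 (s(c) = -(c - 143)*(c - 198)/8 = -(-143 + c)*(-198 + c)/8 = -(-198 + c)*(-143 + c)/8)
z = -21279
(z + G)/(s(k) - 48519) = (-21279 - 30950)/((-14157/4 - 1/8*2**2 + (341/8)*2) - 48519) = -52229/((-14157/4 - 1/8*4 + 341/4) - 48519) = -52229/((-14157/4 - 1/2 + 341/4) - 48519) = -52229/(-6909/2 - 48519) = -52229/(-103947/2) = -52229*(-2/103947) = 104458/103947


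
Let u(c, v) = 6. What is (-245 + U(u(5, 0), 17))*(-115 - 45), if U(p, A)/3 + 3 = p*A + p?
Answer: -11200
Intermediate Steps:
U(p, A) = -9 + 3*p + 3*A*p (U(p, A) = -9 + 3*(p*A + p) = -9 + 3*(A*p + p) = -9 + 3*(p + A*p) = -9 + (3*p + 3*A*p) = -9 + 3*p + 3*A*p)
(-245 + U(u(5, 0), 17))*(-115 - 45) = (-245 + (-9 + 3*6 + 3*17*6))*(-115 - 45) = (-245 + (-9 + 18 + 306))*(-160) = (-245 + 315)*(-160) = 70*(-160) = -11200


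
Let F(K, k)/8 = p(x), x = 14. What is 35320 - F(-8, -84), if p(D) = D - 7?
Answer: 35264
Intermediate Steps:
p(D) = -7 + D
F(K, k) = 56 (F(K, k) = 8*(-7 + 14) = 8*7 = 56)
35320 - F(-8, -84) = 35320 - 1*56 = 35320 - 56 = 35264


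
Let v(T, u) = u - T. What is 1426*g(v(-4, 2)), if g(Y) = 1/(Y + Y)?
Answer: 713/6 ≈ 118.83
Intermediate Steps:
g(Y) = 1/(2*Y)
1426*g(v(-4, 2)) = 1426*(1/(2*(2 - 1*(-4)))) = 1426*(1/(2*(2 + 4))) = 1426*((1/2)/6) = 1426*((1/2)*(1/6)) = 1426*(1/12) = 713/6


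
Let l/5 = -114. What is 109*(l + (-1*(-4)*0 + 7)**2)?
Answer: -56789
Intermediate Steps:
l = -570 (l = 5*(-114) = -570)
109*(l + (-1*(-4)*0 + 7)**2) = 109*(-570 + (-1*(-4)*0 + 7)**2) = 109*(-570 + (4*0 + 7)**2) = 109*(-570 + (0 + 7)**2) = 109*(-570 + 7**2) = 109*(-570 + 49) = 109*(-521) = -56789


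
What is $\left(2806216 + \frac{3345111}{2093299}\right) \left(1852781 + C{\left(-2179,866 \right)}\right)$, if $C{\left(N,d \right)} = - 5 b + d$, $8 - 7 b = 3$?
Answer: $\frac{10888769528999777040}{2093299} \approx 5.2017 \cdot 10^{12}$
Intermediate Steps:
$b = \frac{5}{7}$ ($b = \frac{8}{7} - \frac{3}{7} = \frac{5}{7} \approx 0.71429$)
$C{\left(N,d \right)} = - \frac{25}{7} + d$ ($C{\left(N,d \right)} = \left(-5\right) \frac{5}{7} + d = - \frac{25}{7} + d$)
$\left(2806216 + \frac{3345111}{2093299}\right) \left(1852781 + C{\left(-2179,866 \right)}\right) = \left(2806216 + \frac{3345111}{2093299}\right) \left(1852781 + \left(- \frac{25}{7} + 866\right)\right) = \left(2806216 + 3345111 \cdot \frac{1}{2093299}\right) \left(1852781 + \frac{6037}{7}\right) = \left(2806216 + \frac{3345111}{2093299}\right) \frac{12975504}{7} = \frac{5874252491695}{2093299} \cdot \frac{12975504}{7} = \frac{10888769528999777040}{2093299}$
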